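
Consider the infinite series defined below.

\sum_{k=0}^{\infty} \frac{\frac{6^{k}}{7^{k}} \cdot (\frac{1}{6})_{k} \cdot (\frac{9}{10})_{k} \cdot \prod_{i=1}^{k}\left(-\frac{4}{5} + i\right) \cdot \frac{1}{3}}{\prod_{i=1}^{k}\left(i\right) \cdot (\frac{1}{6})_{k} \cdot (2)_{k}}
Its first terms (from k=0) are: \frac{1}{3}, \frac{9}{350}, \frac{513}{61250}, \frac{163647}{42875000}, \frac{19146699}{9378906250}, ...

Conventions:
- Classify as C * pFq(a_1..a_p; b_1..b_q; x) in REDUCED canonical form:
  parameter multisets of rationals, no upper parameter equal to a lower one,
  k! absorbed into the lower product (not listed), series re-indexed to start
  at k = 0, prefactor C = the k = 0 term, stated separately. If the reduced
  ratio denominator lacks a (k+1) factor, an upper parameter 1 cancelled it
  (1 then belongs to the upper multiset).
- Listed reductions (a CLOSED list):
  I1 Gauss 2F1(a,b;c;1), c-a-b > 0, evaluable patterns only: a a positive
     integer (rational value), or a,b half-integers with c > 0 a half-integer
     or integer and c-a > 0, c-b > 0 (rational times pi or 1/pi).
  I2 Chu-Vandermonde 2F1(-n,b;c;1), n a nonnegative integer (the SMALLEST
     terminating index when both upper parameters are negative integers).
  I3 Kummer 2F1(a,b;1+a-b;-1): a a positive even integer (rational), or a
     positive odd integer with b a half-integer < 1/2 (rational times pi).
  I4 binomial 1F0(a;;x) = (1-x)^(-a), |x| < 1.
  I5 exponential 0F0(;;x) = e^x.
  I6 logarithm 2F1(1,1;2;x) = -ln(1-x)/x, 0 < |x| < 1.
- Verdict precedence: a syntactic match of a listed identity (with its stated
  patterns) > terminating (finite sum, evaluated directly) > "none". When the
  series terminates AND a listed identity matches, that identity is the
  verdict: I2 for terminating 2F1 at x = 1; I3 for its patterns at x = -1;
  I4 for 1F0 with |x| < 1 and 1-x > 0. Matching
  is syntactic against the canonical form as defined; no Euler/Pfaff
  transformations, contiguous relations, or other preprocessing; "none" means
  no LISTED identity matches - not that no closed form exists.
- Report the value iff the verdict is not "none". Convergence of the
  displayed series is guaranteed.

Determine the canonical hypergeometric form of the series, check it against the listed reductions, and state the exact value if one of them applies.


The series (x = \frac{6}{7}) is 2F1: upper {\frac{1}{5}, \frac{9}{10}}, lower {2}, prefactor \frac{1}{3}. Verdict: none (x = \frac{6}{7}): each listed identity misses the multisets {\frac{1}{5}, \frac{9}{10}} ; {2}.

First insight: t_0 being \frac{1}{3}, the parameter 1/6 appears in both the upper and lower lists and cancels.
Step ratio: r(k) = \frac{6}{7} * (k+\frac{1}{5}) (k+\frac{9}{10}) / [(k+2) (k+1)] ; factor over Q: parameters, x = \frac{6}{7}, and C = \frac{1}{3}.


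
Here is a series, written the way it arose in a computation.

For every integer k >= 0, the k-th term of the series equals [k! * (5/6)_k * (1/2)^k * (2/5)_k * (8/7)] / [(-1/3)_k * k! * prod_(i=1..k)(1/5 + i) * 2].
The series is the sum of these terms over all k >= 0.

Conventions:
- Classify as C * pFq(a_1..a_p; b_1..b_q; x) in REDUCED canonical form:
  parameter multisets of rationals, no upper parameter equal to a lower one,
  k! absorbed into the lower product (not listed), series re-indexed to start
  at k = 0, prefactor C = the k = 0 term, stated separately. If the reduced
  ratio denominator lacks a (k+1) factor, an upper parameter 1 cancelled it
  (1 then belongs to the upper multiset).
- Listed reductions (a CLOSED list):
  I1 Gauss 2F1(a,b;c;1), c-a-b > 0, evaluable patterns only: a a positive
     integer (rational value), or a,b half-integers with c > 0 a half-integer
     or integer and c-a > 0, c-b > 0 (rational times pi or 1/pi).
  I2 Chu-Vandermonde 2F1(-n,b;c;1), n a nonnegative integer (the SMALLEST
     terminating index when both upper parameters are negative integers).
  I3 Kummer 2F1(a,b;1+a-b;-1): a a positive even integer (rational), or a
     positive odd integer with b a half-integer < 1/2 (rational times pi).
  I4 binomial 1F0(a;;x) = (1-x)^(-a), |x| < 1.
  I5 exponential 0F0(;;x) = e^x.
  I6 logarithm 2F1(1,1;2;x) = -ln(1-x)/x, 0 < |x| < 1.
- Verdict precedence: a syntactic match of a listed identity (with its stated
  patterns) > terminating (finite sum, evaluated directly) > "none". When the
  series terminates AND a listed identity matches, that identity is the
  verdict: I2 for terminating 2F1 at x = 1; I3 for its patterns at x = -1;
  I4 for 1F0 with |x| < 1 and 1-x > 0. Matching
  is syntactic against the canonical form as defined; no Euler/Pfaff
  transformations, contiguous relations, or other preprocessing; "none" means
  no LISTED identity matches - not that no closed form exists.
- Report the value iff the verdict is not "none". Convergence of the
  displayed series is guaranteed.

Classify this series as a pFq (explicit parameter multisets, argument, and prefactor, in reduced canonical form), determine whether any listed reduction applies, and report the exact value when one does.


x = 1/2 here; the reduced form reads 3F2, upper {2/5, 5/6, 1}, lower {-1/3, 6/5}, C = 4/7. Verdict: none. A 3F2 with upper {2/5, 5/6, 1} fits none of I1-I6 at x = 1/2; the sum runs forever.

Key observation: with t_0 = 4/7, the constant factors (C = 4/7) combine into one prefactor.
Consecutive-term ratio: r(k) = (1/2) * (k+2/5) (k+5/6) (k+1) / [(k-1/3) (k+6/5) (k+1)] - rational in k. x = (1/2); t_0 = 4/7; negate the roots.


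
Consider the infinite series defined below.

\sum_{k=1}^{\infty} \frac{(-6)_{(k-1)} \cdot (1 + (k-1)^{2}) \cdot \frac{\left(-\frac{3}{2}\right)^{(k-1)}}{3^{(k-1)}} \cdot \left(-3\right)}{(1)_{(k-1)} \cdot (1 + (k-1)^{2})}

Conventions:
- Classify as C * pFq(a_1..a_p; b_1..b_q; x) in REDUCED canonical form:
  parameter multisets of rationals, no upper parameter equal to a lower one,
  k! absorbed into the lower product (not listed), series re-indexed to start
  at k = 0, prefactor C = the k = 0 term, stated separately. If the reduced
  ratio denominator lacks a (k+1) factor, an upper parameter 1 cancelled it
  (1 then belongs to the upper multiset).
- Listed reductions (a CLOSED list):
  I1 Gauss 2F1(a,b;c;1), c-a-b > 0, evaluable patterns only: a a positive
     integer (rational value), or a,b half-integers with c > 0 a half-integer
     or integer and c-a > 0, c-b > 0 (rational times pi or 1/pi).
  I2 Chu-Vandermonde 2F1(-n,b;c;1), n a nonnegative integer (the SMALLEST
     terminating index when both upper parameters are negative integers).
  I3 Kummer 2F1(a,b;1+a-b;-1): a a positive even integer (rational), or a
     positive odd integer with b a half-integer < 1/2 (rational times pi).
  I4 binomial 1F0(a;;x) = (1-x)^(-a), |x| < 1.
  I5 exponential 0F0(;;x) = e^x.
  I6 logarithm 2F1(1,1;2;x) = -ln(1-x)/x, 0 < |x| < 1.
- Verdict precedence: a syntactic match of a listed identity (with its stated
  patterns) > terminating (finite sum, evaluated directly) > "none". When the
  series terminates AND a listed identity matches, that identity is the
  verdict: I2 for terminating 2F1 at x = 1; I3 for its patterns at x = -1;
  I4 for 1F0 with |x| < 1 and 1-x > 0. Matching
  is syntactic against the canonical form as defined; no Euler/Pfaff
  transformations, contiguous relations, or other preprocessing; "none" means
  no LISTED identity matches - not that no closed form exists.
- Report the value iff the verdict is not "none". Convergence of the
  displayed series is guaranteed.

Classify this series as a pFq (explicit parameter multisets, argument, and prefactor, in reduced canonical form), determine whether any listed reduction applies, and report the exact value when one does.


At argument -\frac{1}{2}: a 1F0 with upper {-6}, lower {-}, scaled by C = -3. Verdict: binomial (I4) applies (the 1F0 binomial series: exponent 6, x = -\frac{1}{2}). Exact value: -\frac{2187}{64}.

Key step: t_0 being -3, (1)_k (C = -3) is k! itself.
Step ratio: r(k) = -\frac{1}{2} * (k-6) / [(k+1)] - poly over poly, x = -\frac{1}{2} from leading terms; C = -3 at k = 0.


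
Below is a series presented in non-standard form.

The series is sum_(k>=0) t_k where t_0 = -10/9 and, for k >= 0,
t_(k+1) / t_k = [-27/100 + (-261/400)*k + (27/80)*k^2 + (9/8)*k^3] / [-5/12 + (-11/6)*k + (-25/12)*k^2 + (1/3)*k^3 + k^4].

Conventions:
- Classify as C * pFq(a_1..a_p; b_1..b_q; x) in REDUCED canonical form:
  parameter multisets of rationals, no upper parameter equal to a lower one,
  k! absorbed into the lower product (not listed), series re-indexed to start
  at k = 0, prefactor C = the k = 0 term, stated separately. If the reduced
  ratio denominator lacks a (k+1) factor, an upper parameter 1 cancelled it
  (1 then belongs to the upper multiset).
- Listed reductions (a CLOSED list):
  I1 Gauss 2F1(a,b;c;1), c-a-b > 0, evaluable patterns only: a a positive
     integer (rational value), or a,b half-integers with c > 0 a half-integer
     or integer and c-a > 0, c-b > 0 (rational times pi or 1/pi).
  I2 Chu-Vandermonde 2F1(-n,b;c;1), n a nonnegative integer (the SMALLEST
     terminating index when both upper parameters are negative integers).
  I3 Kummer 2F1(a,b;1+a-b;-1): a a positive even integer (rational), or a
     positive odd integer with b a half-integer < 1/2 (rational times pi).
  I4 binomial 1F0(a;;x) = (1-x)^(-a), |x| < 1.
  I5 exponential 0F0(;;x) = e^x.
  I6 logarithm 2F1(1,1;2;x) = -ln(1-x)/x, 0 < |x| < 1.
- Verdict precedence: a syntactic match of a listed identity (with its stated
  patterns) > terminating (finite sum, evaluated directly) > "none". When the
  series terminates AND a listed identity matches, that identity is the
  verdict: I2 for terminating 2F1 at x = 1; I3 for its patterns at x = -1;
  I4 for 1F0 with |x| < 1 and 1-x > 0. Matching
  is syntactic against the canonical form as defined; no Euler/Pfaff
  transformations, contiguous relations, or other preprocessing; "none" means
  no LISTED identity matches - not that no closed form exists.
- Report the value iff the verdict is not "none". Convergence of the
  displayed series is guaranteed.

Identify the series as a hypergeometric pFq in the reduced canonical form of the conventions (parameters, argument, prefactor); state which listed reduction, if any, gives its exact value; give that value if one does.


Classification (C = -10/9): 2F2 with upper {-4/5, 3/5}, lower {-5/3, 1/2}, argument x = 9/8. Verdict: none (x = 9/8): each listed identity misses the multisets {-4/5, 3/5} ; {-5/3, 1/2}.

The tell: x = (9/8) and roots of the ratio polynomials (prefactor -10/9) are the negated parameters.
Step ratio: r(k) = (9/8) * (k-4/5) (k+3/5) / [(k-5/3) (k+1/2) (k+1)] ; factor over Q: parameters, x = (9/8), and C = -10/9.


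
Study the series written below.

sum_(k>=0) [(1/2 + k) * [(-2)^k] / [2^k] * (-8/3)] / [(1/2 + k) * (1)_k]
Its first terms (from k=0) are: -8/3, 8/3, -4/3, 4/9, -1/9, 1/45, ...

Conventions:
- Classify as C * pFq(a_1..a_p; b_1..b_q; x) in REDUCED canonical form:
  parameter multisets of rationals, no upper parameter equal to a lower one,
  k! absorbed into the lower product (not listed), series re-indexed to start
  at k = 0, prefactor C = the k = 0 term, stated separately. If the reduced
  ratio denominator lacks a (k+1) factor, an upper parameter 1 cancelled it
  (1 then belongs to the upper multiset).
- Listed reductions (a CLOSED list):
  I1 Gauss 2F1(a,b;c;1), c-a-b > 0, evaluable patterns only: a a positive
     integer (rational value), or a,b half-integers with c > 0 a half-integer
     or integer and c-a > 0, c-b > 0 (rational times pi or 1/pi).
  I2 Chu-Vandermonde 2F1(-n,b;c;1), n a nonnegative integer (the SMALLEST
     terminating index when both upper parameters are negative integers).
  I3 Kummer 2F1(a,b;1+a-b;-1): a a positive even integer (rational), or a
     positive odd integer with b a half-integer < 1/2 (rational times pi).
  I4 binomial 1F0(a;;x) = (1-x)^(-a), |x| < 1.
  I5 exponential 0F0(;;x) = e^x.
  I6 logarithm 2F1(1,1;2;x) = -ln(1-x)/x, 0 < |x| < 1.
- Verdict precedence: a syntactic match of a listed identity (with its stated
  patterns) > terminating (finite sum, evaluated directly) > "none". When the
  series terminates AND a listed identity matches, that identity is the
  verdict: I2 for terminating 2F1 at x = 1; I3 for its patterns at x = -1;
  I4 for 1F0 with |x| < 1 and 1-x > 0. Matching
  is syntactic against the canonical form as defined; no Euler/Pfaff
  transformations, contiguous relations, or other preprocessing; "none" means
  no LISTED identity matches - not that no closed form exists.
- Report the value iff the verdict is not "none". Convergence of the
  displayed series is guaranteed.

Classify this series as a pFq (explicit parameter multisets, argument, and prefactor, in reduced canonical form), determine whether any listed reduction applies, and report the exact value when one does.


Canonical form: C = -8/3 times 0F0 with upper {-}, lower {-}, x = -1. Verdict: the exponential series (I5) applies (the 0F0 exponential series at x = -1). Hence: (-8/3) * e^(-1).

First insight: x = (-1) and the factor k + 1/2 cancels (top and bottom), leaving C = -8/3.
Term ratio: r(k) = (-1) * 1 / [(k+1)] - rational in k. x = (-1); t_0 = -8/3; negate the roots.


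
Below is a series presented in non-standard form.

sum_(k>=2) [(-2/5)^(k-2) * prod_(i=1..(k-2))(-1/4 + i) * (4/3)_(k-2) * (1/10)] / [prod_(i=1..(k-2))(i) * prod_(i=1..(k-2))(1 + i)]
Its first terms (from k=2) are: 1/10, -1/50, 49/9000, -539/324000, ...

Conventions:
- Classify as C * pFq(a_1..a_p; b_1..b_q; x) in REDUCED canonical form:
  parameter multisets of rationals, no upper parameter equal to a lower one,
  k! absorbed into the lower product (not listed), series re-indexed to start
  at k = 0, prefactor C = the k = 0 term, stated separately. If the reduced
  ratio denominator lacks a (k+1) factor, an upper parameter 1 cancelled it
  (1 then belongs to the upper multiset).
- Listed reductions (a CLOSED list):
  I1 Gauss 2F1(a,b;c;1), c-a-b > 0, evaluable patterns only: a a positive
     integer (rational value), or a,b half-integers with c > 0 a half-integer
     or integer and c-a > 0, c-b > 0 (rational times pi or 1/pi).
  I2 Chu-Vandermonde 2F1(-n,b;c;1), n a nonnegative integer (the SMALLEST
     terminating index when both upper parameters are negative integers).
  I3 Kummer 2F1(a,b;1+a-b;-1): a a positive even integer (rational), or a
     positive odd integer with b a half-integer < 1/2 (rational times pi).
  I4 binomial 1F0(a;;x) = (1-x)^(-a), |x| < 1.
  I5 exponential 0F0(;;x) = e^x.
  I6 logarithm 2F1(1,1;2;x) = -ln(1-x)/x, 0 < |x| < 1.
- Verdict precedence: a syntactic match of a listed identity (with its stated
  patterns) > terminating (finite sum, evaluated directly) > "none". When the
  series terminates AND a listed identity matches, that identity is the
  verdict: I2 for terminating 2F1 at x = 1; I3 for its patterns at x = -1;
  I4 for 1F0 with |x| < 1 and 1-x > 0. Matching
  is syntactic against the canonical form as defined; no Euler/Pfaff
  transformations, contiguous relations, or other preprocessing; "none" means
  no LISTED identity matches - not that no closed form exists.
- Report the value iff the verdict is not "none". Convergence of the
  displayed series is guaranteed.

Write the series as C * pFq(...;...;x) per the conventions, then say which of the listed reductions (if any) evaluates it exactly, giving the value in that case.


This is 1/10 * 2F1(3/4, 4/3; 2; -2/5) in reduced canonical form. Verdict: none. No listed pattern accepts 2F1(3/4, 4/3; 2; -2/5).

Key observation: x = (-2/5) and the running product (C = 1/10, x = -2/5) telescopes to a rising factorial.
Consecutive-term ratio: r(k) = (-2/5) * (k+3/4) (k+4/3) / [(k+2) (k+1)] - rational; roots negated = parameters, x = (-2/5), C = 1/10.


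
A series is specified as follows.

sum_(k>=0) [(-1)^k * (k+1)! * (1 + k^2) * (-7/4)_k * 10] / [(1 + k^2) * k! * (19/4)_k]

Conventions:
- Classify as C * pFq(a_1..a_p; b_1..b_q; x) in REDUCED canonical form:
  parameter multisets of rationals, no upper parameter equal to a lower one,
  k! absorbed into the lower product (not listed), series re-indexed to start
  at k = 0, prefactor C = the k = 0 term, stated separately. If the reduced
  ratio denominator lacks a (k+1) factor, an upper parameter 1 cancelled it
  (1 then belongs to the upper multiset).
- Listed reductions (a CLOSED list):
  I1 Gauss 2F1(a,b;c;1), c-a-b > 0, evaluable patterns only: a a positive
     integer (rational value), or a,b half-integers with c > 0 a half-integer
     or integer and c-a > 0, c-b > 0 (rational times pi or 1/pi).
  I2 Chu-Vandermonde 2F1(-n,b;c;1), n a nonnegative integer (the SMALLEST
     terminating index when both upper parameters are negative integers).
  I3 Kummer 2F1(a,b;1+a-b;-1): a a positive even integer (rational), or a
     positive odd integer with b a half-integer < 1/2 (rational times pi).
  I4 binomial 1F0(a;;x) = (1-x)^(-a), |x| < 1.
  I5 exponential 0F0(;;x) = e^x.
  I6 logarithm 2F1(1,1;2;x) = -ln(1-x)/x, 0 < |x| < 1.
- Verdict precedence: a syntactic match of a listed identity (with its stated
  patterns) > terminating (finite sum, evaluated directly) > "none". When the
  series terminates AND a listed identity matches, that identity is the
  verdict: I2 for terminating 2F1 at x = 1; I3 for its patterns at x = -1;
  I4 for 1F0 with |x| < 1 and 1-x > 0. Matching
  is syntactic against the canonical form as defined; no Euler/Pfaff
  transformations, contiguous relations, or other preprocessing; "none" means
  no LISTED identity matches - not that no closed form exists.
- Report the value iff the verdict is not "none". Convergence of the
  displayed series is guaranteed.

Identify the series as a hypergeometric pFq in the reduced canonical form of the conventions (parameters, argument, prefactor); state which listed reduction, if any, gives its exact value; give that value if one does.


The series (x = -1) is 2F1: upper {-7/4, 2}, lower {19/4}, prefactor 10. Verdict (x = -1): Kummer's theorem (I3) applies (x = -1; c = 19/4 equals 1+a-b for upper {-7/4, 2}: listed pattern). Value: 75/4.

First insight: x = (-1) and striking the common factor k^2 + 1 reduces the term (prefactor 10).
Step ratio: r(k) = (-1) * (k-7/4) (k+2) / [(k+19/4) (k+1)] ; factor over Q: parameters, x = (-1), and C = 10.


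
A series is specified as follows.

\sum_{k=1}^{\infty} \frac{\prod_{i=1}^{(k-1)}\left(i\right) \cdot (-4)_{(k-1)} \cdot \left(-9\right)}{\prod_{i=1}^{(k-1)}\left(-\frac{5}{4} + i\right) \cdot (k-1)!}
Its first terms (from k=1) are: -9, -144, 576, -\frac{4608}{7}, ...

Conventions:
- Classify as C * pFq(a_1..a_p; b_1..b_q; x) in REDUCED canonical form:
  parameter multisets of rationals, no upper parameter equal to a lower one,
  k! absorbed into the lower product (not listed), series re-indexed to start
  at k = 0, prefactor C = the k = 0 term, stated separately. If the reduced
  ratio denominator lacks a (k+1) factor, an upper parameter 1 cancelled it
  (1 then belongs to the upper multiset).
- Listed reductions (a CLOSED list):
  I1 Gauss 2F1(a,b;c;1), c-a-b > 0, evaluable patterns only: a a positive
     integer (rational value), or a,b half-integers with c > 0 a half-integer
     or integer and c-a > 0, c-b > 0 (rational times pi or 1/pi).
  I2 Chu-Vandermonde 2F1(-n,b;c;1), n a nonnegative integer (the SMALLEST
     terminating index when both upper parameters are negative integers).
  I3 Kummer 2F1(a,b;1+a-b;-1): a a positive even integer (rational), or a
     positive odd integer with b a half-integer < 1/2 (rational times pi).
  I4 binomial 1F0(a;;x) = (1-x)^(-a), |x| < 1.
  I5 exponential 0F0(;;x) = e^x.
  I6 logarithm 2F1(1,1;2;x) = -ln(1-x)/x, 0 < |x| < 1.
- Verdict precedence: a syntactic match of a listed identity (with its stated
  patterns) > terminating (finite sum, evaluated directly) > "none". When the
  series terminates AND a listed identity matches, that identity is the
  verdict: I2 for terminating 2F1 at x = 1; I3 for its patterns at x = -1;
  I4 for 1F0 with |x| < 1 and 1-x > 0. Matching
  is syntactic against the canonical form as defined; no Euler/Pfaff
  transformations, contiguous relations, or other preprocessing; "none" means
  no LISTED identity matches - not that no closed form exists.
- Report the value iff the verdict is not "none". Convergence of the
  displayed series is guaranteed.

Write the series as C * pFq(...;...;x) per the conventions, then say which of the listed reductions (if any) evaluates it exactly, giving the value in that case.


Canonical form: C = -9 times 2F1 with upper {-4, 1}, lower {-\frac{1}{4}}, x = 1. Verdict: this is the Chu-Vandermonde identity I2 (terminating 2F1 at x = 1 with n = 4, b = 1, c = -\frac{1}{4}). Exact value: \frac{45}{11}.

Structural cue: t_0 = -9 here, and the running product (C = -9, x = 1) telescopes to a rising factorial.
Term ratio: r(k) = 1 * (k-4) (k+1) / [(k-\frac{1}{4}) (k+1)] - rational in k, leading ratio 1; with t_0 = -9, classification follows.


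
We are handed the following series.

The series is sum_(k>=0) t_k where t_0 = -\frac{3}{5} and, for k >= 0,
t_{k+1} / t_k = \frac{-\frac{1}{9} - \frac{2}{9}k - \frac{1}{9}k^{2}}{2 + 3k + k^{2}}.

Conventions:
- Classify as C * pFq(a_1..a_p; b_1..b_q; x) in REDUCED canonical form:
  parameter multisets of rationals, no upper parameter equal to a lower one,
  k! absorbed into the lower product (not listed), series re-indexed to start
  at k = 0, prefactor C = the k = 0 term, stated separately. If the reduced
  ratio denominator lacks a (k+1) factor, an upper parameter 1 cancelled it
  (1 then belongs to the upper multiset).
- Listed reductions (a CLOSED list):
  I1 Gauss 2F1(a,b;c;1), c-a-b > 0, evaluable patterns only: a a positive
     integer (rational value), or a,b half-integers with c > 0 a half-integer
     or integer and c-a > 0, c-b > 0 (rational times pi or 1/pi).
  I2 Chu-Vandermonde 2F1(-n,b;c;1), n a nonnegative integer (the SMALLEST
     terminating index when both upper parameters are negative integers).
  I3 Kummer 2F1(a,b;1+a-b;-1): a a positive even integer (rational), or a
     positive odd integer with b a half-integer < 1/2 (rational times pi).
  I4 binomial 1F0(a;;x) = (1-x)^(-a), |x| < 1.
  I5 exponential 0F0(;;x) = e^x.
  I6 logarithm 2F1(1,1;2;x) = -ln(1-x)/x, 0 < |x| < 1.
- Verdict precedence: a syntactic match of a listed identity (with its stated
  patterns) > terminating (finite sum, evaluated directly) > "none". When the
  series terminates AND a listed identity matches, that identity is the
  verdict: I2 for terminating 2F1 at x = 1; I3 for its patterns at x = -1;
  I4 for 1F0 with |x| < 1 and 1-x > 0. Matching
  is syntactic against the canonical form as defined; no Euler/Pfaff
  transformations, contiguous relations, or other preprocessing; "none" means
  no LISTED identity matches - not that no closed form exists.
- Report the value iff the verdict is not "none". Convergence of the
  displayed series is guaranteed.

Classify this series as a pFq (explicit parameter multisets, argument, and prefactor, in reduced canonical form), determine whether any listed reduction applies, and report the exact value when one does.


This is -\frac{3}{5} * 2F1(1, 1; 2; -\frac{1}{9}) in reduced canonical form. Verdict at x = -\frac{1}{9}: the logarithmic series (I6) matches (the logarithm: parameters (1,1;2), x = -\frac{1}{9}). Value: \left(-\frac{27}{5}\right) \cdot \ln\left(\frac{10}{9}\right).

Key step: from the first term -\frac{3}{5}: roots of the ratio polynomials (prefactor -3/5) are the negated parameters.
Ratio: r(k) = -\frac{1}{9} * (k+1) (k+1) / [(k+2) (k+1)] - rational in k. x = -\frac{1}{9}; t_0 = -\frac{3}{5}; negate the roots.


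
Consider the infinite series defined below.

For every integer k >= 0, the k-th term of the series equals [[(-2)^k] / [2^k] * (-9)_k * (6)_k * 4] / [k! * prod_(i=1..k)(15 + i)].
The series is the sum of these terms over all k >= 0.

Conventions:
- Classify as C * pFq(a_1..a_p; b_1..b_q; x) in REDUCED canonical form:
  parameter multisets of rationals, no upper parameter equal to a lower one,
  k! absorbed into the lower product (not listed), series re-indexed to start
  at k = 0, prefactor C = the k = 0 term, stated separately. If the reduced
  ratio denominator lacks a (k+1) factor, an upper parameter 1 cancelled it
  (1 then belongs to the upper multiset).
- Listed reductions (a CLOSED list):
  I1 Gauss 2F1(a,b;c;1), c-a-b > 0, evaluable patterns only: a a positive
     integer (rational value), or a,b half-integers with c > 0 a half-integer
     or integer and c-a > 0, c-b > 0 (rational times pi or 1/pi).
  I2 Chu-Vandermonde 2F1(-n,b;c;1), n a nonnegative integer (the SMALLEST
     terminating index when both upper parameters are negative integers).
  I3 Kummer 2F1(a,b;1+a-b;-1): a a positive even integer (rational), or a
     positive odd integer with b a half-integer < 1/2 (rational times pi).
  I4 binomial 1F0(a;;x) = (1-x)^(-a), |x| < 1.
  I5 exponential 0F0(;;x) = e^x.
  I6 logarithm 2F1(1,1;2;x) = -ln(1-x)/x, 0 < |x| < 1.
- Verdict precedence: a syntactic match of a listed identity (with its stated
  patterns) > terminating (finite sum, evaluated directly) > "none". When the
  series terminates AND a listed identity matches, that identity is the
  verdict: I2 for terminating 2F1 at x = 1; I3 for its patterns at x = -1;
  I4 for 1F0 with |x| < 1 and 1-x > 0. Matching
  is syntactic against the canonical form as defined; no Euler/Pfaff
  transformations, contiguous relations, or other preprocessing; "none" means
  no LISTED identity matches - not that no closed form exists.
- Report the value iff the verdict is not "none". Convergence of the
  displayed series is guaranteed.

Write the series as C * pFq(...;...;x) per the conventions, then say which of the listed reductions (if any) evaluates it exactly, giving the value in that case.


The series (x = -1) is 2F1: upper {-9, 6}, lower {16}, prefactor 4. Verdict: Kummer (I3) fires (x = -1; c = 16 equals 1+a-b for upper {-9, 6}: listed pattern). Sum: 91.

Key step: t_0 being 4, the lower running product (C = 4, x = -1) is a rising factorial.
Adjacent-term ratio: r(k) = (-1) * (k-9) (k+6) / [(k+16) (k+1)] ; factor over Q: parameters, x = (-1), and C = 4.


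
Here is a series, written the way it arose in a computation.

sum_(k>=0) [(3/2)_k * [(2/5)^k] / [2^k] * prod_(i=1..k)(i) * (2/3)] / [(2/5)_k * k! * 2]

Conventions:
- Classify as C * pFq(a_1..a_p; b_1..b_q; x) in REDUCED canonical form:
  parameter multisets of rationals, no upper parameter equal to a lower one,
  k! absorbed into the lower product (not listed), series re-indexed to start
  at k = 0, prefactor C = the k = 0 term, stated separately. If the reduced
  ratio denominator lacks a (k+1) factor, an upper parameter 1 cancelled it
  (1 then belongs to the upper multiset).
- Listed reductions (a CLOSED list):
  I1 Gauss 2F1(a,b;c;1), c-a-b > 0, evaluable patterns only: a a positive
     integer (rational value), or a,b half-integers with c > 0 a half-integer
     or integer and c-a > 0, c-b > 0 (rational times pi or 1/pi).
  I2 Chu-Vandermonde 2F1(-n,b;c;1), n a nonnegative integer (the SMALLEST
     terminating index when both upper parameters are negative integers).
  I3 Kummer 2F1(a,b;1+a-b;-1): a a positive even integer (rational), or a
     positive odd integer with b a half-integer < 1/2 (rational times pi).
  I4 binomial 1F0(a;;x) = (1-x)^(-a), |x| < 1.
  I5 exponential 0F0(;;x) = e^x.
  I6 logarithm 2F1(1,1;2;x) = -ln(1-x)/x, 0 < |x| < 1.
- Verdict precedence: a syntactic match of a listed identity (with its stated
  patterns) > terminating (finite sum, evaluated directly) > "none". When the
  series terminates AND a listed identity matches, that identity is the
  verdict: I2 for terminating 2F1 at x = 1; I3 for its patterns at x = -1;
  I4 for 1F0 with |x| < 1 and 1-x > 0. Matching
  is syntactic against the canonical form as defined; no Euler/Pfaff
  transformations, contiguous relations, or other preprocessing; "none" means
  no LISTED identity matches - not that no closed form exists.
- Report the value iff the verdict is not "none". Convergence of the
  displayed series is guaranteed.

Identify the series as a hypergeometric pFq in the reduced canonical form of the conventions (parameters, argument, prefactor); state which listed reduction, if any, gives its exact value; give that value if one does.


Canonical form: C = 1/3 times 2F1 with upper {1, 3/2}, lower {2/5}, x = 1/5. Verdict: none - at argument 1/5 the multisets {1, 3/2} ; {2/5} match no listed identity.

Key observation: with t_0 = 1/3, the two k-th powers (C = 1/3) combine into one argument.
Ratio: r(k) = (1/5) * (k+1) (k+3/2) / [(k+2/5) (k+1)] - rational in k, leading ratio (1/5); with t_0 = 1/3, classification follows.


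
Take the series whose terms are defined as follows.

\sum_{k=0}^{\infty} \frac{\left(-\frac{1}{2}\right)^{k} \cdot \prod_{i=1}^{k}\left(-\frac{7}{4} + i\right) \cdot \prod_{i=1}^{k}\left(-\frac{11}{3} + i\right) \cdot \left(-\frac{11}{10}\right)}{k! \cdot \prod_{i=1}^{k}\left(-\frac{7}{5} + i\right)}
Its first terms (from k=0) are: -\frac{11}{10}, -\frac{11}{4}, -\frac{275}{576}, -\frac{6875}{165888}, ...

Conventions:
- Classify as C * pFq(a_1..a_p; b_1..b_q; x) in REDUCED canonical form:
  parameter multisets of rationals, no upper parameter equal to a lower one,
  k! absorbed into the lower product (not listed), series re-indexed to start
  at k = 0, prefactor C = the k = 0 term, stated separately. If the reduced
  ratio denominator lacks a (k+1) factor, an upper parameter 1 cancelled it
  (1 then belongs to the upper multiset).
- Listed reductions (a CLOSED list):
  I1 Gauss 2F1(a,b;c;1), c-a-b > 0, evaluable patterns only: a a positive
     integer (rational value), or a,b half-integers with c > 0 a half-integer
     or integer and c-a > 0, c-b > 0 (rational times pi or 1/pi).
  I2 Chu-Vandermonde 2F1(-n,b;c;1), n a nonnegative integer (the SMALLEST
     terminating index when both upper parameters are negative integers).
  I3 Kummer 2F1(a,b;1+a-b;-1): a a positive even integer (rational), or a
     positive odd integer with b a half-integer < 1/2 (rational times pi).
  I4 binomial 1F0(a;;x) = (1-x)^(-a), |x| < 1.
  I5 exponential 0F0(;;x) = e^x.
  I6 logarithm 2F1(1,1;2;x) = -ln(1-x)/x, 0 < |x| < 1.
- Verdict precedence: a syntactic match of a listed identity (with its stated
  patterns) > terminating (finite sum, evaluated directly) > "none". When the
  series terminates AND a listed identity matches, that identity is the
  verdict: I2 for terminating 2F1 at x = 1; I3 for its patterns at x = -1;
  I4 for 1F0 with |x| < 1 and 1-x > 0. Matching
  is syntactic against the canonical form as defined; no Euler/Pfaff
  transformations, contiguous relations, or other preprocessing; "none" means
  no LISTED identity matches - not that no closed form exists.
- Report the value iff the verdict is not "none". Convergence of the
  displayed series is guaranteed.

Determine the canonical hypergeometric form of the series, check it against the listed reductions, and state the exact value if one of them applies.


With C = -\frac{11}{10}: the canonical form is 2F1(-\frac{8}{3}, -\frac{3}{4}; -\frac{2}{5}; -\frac{1}{2}). Verdict: none (x = -\frac{1}{2}): each listed identity misses the multisets {-\frac{8}{3}, -\frac{3}{4}} ; {-\frac{2}{5}}.

Key observation: t_0 being -\frac{11}{10}, the running product (prefactor -11/10) telescopes to a rising factorial.
Term ratio: r(k) = -\frac{1}{2} * (k-\frac{8}{3}) (k-\frac{3}{4}) / [(k-\frac{2}{5}) (k+1)] - rational; roots negated = parameters, x = -\frac{1}{2}, C = -\frac{11}{10}.


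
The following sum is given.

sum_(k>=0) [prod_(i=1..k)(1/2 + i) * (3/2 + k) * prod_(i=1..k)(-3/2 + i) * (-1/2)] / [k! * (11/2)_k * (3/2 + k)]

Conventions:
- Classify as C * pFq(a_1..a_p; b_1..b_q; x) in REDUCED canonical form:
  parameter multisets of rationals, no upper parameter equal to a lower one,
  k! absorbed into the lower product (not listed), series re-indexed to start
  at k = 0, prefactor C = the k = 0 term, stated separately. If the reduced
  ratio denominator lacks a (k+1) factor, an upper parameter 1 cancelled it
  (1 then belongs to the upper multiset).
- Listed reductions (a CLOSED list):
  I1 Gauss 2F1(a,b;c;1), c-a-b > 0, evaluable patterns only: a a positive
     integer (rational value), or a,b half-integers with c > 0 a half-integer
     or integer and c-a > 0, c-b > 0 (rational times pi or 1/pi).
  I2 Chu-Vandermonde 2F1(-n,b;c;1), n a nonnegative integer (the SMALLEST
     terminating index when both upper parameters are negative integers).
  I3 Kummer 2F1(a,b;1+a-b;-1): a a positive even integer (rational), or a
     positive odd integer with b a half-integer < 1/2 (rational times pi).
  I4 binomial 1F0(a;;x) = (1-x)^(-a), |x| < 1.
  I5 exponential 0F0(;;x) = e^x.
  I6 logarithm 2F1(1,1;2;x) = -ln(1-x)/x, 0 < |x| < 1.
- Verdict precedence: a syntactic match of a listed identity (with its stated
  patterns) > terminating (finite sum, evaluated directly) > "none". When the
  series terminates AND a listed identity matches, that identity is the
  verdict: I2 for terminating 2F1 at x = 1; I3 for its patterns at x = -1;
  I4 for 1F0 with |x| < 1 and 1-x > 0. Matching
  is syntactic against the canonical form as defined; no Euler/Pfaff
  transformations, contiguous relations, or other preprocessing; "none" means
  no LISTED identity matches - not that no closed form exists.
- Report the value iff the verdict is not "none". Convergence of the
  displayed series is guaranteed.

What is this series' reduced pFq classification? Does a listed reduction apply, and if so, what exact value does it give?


Reduced: x = 1, 2F1, upper = {-1/2, 3/2}, lower = {11/2}, C = -1/2. Verdict: Gauss's theorem I1 (half-integer case) applies (x = 1; upper {-1/2, 3/2} half-integers, c = 11/2 in the evaluable pattern). Value: (-2205/16384) * pi.

First insight: from the first term -1/2: the running product (prefactor -1/2) telescopes to a rising factorial.
Ratio: r(k) = 1 * (k-1/2) (k+3/2) / [(k+11/2) (k+1)] - rational in k. x = 1; t_0 = -1/2; negate the roots.


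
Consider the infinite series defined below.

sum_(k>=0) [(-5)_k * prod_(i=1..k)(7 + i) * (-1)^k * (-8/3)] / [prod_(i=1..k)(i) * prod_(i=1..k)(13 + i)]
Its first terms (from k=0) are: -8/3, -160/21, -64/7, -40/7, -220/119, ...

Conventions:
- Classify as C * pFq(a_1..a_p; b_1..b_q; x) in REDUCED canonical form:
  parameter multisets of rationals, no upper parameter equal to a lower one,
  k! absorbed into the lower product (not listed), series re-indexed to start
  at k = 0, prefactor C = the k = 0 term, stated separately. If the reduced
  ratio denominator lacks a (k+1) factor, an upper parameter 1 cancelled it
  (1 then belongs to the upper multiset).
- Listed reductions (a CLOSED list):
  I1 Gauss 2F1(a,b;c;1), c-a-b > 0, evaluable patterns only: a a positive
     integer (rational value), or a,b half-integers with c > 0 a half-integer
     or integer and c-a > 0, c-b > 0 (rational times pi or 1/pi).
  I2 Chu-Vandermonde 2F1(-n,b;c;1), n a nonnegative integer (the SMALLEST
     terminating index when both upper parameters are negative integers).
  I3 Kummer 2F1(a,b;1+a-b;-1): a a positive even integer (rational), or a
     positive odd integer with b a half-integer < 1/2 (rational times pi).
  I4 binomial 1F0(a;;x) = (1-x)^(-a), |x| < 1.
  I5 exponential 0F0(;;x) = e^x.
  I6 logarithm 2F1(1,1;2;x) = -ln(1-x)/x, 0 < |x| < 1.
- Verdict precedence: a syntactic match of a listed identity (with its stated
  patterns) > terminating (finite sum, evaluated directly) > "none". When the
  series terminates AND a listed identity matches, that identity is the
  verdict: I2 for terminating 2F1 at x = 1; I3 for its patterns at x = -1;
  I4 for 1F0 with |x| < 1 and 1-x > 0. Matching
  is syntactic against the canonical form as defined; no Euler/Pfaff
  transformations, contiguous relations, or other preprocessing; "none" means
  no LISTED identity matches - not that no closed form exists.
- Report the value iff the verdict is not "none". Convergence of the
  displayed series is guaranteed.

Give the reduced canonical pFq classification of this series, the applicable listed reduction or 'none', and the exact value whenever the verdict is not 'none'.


Classification (C = -8/3): 2F1 with upper {-5, 8}, lower {14}, argument x = -1. Verdict: the Kummer evaluation I3 applies (x = -1; c = 14 equals 1+a-b for upper {-5, 8}: listed pattern). Sum: -572/21.

Key observation: with t_0 = -8/3, the running product (C = -8/3) telescopes to a rising factorial.
Term ratio: r(k) = (-1) * (k-5) (k+8) / [(k+14) (k+1)] - rational in k. x = (-1); t_0 = -8/3; negate the roots.


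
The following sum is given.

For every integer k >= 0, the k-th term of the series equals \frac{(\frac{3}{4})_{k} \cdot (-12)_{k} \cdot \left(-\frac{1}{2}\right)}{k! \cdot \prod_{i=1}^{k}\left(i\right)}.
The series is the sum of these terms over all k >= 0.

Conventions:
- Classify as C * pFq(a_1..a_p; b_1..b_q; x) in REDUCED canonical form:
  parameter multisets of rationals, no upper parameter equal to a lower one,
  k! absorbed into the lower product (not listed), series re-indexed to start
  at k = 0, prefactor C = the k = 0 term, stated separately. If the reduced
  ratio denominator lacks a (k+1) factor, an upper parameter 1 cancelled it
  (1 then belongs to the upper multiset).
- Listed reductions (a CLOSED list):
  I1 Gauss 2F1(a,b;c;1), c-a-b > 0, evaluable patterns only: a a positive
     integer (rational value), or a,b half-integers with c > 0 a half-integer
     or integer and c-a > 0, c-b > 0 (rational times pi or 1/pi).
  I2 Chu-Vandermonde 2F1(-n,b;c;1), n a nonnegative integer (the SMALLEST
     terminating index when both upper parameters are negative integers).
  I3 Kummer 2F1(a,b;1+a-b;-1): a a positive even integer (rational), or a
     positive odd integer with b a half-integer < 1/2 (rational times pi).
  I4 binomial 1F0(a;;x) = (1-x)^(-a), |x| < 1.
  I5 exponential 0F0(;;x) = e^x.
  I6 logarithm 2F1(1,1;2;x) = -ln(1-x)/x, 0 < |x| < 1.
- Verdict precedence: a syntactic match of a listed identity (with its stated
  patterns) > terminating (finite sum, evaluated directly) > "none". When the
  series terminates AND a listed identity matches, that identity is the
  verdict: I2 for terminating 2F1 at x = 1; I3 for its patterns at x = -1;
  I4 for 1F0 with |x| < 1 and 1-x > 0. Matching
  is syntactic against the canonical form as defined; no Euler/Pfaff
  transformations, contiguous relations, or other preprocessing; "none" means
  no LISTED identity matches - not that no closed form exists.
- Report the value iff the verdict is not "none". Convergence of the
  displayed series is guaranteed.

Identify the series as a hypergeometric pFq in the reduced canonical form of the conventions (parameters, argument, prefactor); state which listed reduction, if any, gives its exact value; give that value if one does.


The series (x = 1) is 2F1: upper {-12, \frac{3}{4}}, lower {1}, prefactor -\frac{1}{2}. Verdict: the Chu-Vandermonde identity I2 fires (terminating 2F1 at x = 1 with n = 12, b = 3/4, c = 1). Hence: -\frac{729183975}{34359738368}.

First insight: from the first term -\frac{1}{2}: the lower running product (prefactor -1/2) is a rising factorial.
Term ratio: r(k) = 1 * (k-12) (k+\frac{3}{4}) / [(k+1) (k+1)] - rational; roots negated = parameters, x = 1, C = -\frac{1}{2}.


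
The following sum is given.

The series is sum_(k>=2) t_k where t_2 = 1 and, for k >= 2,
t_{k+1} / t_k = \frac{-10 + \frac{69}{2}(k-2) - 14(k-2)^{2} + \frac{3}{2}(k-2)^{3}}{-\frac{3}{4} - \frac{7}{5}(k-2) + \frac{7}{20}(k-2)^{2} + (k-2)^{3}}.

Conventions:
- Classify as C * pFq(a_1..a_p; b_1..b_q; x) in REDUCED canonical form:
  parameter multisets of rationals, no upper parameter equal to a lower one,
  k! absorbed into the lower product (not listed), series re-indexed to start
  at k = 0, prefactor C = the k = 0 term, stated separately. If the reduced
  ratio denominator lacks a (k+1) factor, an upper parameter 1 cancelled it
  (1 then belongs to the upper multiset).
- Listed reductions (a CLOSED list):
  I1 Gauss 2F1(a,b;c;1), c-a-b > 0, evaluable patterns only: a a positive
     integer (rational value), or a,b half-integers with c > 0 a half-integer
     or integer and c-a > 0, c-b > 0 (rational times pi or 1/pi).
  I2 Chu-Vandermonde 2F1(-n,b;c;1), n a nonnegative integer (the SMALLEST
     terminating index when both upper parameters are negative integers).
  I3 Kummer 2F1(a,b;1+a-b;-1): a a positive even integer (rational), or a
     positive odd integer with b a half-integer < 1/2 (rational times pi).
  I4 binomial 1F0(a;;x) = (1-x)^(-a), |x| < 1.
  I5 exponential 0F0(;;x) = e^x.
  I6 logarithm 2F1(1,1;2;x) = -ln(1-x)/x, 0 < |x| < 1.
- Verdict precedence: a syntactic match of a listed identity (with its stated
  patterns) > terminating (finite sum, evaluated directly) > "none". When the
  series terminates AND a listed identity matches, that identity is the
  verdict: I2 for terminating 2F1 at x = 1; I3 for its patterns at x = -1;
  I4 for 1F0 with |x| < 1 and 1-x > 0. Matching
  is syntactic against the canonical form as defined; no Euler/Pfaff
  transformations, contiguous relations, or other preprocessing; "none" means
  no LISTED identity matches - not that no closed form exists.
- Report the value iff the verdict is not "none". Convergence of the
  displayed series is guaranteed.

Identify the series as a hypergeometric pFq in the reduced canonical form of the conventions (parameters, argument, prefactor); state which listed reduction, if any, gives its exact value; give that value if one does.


Classification (C = 1): 3F2 with upper {-5, -4, -\frac{1}{3}}, lower {-\frac{5}{4}, \frac{3}{5}}, argument x = \frac{3}{2}. Verdict: terminating. With -4 upstairs the series is a 5-term polynomial sum; evaluated term by term. Value: -\frac{2116183}{2457}.

Key step: t_0 being 1, the expanded ratio factors over Q; C = 1, roots give parameters.
Adjacent-term ratio: r(k) = \frac{3}{2} * (k-5) (k-4) (k-\frac{1}{3}) / [(k-\frac{5}{4}) (k+\frac{3}{5}) (k+1)] ; factor over Q: parameters, x = \frac{3}{2}, and C = 1.
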